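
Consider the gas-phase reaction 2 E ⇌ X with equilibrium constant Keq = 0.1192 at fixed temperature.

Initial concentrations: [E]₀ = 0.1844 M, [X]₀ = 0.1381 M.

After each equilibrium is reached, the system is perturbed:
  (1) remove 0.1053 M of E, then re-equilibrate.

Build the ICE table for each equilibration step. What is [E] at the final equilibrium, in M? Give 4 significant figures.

Q₀ = 4.061 vs Keq = 0.1192 ⇒ Q>K, reverse
Step 1:
                  E         X
  Initial    0.1844    0.1381
  Change     0.2344   -0.1172
  Equil      0.4188   0.02091
  solve Keq expr → x = -0.1172; check Q = 0.1192
Then remove 0.1053 M of E.
Step 2:
                  E         X
  Initial    0.3135   0.02091
  Change    0.01594  -0.00797
  Equil      0.3294   0.01294
  solve Keq expr → x = -0.00797; check Q = 0.1192

[E]_eq = 0.3294 M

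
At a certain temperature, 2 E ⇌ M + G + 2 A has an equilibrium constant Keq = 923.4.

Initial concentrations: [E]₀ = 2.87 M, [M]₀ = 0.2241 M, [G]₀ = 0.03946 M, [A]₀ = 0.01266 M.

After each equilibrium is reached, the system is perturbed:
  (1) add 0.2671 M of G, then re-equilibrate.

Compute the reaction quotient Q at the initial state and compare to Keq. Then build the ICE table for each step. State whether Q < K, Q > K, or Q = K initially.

Q₀ = 1.7207e-07 vs Keq = 923.4 ⇒ Q<K, forward
Step 1:
                   E          M          G          A
  init          2.87     0.2241    0.03946    0.01266
  Δ           -2.735      1.367      1.367      2.735
  eq          0.1353      1.591      1.407      2.747
  solve Keq expr → x = 1.367; check Q = 923.4
Then add 0.2671 M of G.
Step 2:
                   E          M          G          A
  init        0.1353      1.591      1.674      2.747
  Δ          0.01118   -0.00559   -0.00559   -0.01118
  eq          0.1465      1.586      1.668      2.736
  solve Keq expr → x = -0.00559; check Q = 923.4

Q₀ = 1.7207e-07; Q < K (proceeds forward)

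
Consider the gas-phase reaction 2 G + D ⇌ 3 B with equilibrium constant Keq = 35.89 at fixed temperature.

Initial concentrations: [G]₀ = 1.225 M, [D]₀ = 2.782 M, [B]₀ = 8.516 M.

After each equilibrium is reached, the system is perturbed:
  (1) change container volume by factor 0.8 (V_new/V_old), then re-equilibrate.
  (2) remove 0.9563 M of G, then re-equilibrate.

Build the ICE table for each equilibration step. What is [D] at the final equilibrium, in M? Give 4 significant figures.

[D]_eq = 4.197 M

Q₀ = 147.9 vs Keq = 35.89 ⇒ Q>K, reverse
Step 1:
                    G           D           B
  Initial       1.225       2.782       8.516
  Change       0.6995      0.3497      -1.049
  Equil         1.924       3.132       7.467
  solve Keq expr → x = -0.3497; check Q = 35.89
Then change container volume by factor 0.8 (V_new/V_old).
Step 2:
                    G           D           B
  Initial       2.406       3.915       9.333
  Change            0           0           0
  Equil         2.406       3.915       9.333
  solve Keq expr → x = 0; check Q = 35.89
Then remove 0.9563 M of G.
Step 3:
                    G           D           B
  Initial       1.449       3.915       9.333
  Change       0.5649      0.2824     -0.8473
  Equil         2.014       4.197       8.486
  solve Keq expr → x = -0.2824; check Q = 35.89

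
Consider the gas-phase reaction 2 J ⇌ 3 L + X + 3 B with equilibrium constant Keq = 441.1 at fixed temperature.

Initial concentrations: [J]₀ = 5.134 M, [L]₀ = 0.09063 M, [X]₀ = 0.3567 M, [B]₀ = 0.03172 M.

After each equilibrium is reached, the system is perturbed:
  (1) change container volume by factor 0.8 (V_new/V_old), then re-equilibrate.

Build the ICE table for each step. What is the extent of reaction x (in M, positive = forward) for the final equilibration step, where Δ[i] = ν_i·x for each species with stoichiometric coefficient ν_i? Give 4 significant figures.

x = -0.1888 M

Q₀ = 3.2152e-10 vs Keq = 441.1 ⇒ Q<K, forward
Step 1:
                    J           L           X           B
  I             5.134     0.09063      0.3567     0.03172
  C            -2.364       3.545       1.182       3.545
  E              2.77       3.636       1.539       3.577
  solve Keq expr → x = 1.182; check Q = 441.1
Then change container volume by factor 0.8 (V_new/V_old).
Step 2:
                    J           L           X           B
  I             3.463       4.545       1.923       4.471
  C            0.3775     -0.5663     -0.1888     -0.5663
  E              3.84       3.979       1.734       3.905
  solve Keq expr → x = -0.1888; check Q = 441.1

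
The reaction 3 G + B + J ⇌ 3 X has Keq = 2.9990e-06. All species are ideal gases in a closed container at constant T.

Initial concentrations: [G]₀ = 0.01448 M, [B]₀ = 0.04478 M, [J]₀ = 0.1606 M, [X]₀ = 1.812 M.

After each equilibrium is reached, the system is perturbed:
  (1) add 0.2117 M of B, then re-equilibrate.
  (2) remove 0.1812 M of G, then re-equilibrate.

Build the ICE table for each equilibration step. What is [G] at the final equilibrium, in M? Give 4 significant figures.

Q₀ = 2.7248e+08 vs Keq = 2.9990e-06 ⇒ Q>K, reverse
Step 1:
                  G         B         J         X
  init      0.01448   0.04478    0.1606     1.812
  Δ           1.792    0.5972    0.5972    -1.792
  eq          1.806     0.642    0.7578   0.02048
  solve Keq expr → x = -0.5972; check Q = 2.9990e-06
Then add 0.2117 M of B.
Step 2:
                  G         B         J         X
  init        1.806    0.8537    0.7578   0.02048
  Δ       -0.002004 -6.6797e-04 -6.6797e-04  0.002004
  eq          1.804     0.853    0.7571   0.02249
  solve Keq expr → x = 6.6797e-04; check Q = 2.9990e-06
Then remove 0.1812 M of G.
Step 3:
                  G         B         J         X
  init        1.623     0.853    0.7571   0.02249
  Δ        0.002219 7.3952e-04 7.3952e-04 -0.002219
  eq          1.625    0.8537    0.7578   0.02027
  solve Keq expr → x = -7.3952e-04; check Q = 2.9990e-06

[G]_eq = 1.625 M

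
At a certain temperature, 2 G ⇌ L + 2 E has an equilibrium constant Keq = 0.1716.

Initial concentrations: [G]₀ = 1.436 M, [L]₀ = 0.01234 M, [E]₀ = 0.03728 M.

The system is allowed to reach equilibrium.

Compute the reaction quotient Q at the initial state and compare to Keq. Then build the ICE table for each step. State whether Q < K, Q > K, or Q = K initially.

Q₀ = 8.3168e-06 vs Keq = 0.1716 ⇒ Q<K, forward
Step 1:
                    G           L           E
  Initial       1.436     0.01234     0.03728
  Change      -0.5922      0.2961      0.5922
  Equil        0.8438      0.3084      0.6294
  solve Keq expr → x = 0.2961; check Q = 0.1716

Q₀ = 8.3168e-06; Q < K (proceeds forward)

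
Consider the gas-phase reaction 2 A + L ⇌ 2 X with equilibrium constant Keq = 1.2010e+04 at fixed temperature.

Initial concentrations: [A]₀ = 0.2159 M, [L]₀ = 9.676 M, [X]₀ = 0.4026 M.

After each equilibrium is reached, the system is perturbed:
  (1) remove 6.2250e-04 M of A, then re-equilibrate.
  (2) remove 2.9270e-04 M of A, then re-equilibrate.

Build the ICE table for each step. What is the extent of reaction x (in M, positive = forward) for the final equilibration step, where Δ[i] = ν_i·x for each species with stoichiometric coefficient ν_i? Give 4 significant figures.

Q₀ = 0.3594 vs Keq = 1.2010e+04 ⇒ Q<K, forward
Step 1:
                    A           L           X
  I            0.2159       9.676      0.4026
  C           -0.2141      -0.107      0.2141
  E          0.001819       9.569      0.6167
  solve Keq expr → x = 0.107; check Q = 1.2010e+04
Then remove 6.2250e-04 M of A.
Step 2:
                    A           L           X
  I          0.001197       9.569      0.6167
  C        6.2064e-04  3.1032e-04 -6.2064e-04
  E          0.001817       9.569      0.6161
  solve Keq expr → x = -3.1032e-04; check Q = 1.2010e+04
Then remove 2.9270e-04 M of A.
Step 3:
                    A           L           X
  I          0.001525       9.569      0.6161
  C        2.9183e-04  1.4591e-04 -2.9183e-04
  E          0.001816       9.569      0.6158
  solve Keq expr → x = -1.4591e-04; check Q = 1.2010e+04

x = -1.4591e-04 M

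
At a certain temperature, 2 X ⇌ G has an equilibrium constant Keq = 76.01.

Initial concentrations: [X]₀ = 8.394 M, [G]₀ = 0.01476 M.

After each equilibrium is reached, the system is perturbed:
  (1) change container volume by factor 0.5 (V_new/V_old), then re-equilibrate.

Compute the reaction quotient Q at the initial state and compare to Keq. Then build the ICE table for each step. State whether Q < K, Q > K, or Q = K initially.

Q₀ = 2.0948e-04 vs Keq = 76.01 ⇒ Q<K, forward
Step 1:
                  X         G
  Initial     8.394   0.01476
  Change     -8.162     4.081
  Equil      0.2321     4.096
  solve Keq expr → x = 4.081; check Q = 76.01
Then change container volume by factor 0.5 (V_new/V_old).
Step 2:
                  X         G
  Initial    0.4643     8.191
  Change    -0.1346   0.06732
  Equil      0.3296     8.259
  solve Keq expr → x = 0.06732; check Q = 76.01

Q₀ = 2.0948e-04; Q < K (proceeds forward)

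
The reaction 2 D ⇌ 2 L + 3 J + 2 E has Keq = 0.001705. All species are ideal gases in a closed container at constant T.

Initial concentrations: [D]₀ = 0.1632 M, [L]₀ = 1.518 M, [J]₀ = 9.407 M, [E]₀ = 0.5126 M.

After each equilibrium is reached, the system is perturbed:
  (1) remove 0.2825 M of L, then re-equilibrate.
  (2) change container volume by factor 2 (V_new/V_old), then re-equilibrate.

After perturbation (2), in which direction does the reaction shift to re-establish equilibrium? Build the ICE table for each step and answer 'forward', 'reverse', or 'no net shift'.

Direction: forward

Q₀ = 1.8924e+04 vs Keq = 0.001705 ⇒ Q>K, reverse
Step 1:
                    D           L           J           E
  I            0.1632       1.518       9.407      0.5126
  C            0.5115     -0.5115     -0.7673     -0.5115
  E            0.6747       1.006        8.64     0.00109
  solve Keq expr → x = -0.2558; check Q = 0.001705
Then remove 0.2825 M of L.
Step 2:
                    D           L           J           E
  I            0.6747       0.724        8.64     0.00109
  C       -4.2331e-04  4.2331e-04  6.3496e-04  4.2331e-04
  E            0.6743      0.7244        8.64    0.001513
  solve Keq expr → x = 2.1165e-04; check Q = 0.001705
Then change container volume by factor 2 (V_new/V_old).
Step 3:
                    D           L           J           E
  I            0.3371      0.3622        4.32  7.5664e-04
  C         -0.003433    0.003433    0.005149    0.003433
  E            0.3337      0.3656       4.325    0.004189
  solve Keq expr → x = 0.001716; check Q = 0.001705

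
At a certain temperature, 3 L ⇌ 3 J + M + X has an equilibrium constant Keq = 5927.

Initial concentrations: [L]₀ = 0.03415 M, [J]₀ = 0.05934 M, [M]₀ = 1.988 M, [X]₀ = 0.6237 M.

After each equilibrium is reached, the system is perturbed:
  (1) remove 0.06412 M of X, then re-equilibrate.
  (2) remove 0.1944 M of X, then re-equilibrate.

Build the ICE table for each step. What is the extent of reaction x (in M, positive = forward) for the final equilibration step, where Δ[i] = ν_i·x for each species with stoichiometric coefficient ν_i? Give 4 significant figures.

Q₀ = 6.505 vs Keq = 5927 ⇒ Q<K, forward
Step 1:
                    L           J           M           X
  I           0.03415     0.05934       1.988      0.6237
  C          -0.02888     0.02888    0.009626    0.009626
  E          0.005272     0.08822       1.998      0.6333
  solve Keq expr → x = 0.009626; check Q = 5927
Then remove 0.06412 M of X.
Step 2:
                    L           J           M           X
  I          0.005272     0.08822       1.998      0.5692
  C       -1.7403e-04  1.7403e-04  5.8011e-05  5.8011e-05
  E          0.005098     0.08839       1.998      0.5693
  solve Keq expr → x = 5.8011e-05; check Q = 5927
Then remove 0.1944 M of X.
Step 3:
                    L           J           M           X
  I          0.005098     0.08839       1.998      0.3749
  C       -6.3014e-04  6.3014e-04  2.1005e-04  2.1005e-04
  E          0.004468     0.08902       1.998      0.3751
  solve Keq expr → x = 2.1005e-04; check Q = 5927

x = 2.1005e-04 M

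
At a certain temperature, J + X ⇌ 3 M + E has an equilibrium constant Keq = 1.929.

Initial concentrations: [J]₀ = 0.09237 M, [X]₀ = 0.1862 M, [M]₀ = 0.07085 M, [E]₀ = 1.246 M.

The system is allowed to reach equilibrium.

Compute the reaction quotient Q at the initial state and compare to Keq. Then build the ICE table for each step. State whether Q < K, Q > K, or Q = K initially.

Q₀ = 0.02576 vs Keq = 1.929 ⇒ Q<K, forward
Step 1:
                   J          X          M          E
  I          0.09237     0.1862    0.07085      1.246
  C         -0.04687   -0.04687     0.1406    0.04687
  E           0.0455     0.1393     0.2115      1.293
  solve Keq expr → x = 0.04687; check Q = 1.929

Q₀ = 0.02576; Q < K (proceeds forward)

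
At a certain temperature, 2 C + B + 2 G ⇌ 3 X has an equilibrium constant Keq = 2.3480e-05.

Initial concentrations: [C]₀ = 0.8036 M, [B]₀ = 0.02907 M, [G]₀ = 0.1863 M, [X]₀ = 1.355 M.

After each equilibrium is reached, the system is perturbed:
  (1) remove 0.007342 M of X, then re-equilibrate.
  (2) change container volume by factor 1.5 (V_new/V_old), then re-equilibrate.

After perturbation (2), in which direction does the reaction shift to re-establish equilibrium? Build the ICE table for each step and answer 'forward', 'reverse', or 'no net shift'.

Direction: reverse

Q₀ = 3818 vs Keq = 2.3480e-05 ⇒ Q>K, reverse
Step 1:
                  C         B         G         X
  I          0.8036   0.02907    0.1863     1.355
  C          0.8814    0.4407    0.8814    -1.322
  E           1.685    0.4698     1.068   0.03293
  solve Keq expr → x = -0.4407; check Q = 2.3480e-05
Then remove 0.007342 M of X.
Step 2:
                  C         B         G         X
  I           1.685    0.4698     1.068   0.02558
  C       -0.004751 -0.002376 -0.004751  0.007127
  E            1.68    0.4674     1.063   0.03271
  solve Keq expr → x = 0.002376; check Q = 2.3480e-05
Then change container volume by factor 1.5 (V_new/V_old).
Step 3:
                  C         B         G         X
  I            1.12    0.3116    0.7086   0.02181
  C        0.003366  0.001683  0.003366 -0.005049
  E           1.124    0.3133     0.712   0.01676
  solve Keq expr → x = -0.001683; check Q = 2.3480e-05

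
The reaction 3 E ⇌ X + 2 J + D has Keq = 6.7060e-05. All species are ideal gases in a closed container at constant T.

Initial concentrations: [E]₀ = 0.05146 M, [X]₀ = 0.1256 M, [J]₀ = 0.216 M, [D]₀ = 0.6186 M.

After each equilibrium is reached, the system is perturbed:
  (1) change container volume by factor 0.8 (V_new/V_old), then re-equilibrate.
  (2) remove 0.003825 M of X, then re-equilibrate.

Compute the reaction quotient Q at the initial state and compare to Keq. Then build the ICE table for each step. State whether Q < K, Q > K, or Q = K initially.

Q₀ = 26.6 vs Keq = 6.7060e-05 ⇒ Q>K, reverse
Step 1:
                   E          X          J          D
  init       0.05146     0.1256      0.216     0.6186
  Δ           0.3014    -0.1005     -0.201    -0.1005
  eq          0.3529    0.02512    0.01505     0.5181
  solve Keq expr → x = -0.1005; check Q = 6.7060e-05
Then change container volume by factor 0.8 (V_new/V_old).
Step 2:
                   E          X          J          D
  init        0.4411     0.0314    0.01881     0.6477
  Δ         0.002421 -8.0700e-04  -0.001614 -8.0700e-04
  eq          0.4435     0.0306    0.01719     0.6468
  solve Keq expr → x = -8.0700e-04; check Q = 6.7060e-05
Then remove 0.003825 M of X.
Step 3:
                   E          X          J          D
  init        0.4435    0.02677    0.01719     0.6468
  Δ        -0.001404 4.6788e-04 9.3576e-04 4.6788e-04
  eq          0.4421    0.02724    0.01813     0.6473
  solve Keq expr → x = 4.6788e-04; check Q = 6.7060e-05

Q₀ = 26.6; Q > K (proceeds reverse)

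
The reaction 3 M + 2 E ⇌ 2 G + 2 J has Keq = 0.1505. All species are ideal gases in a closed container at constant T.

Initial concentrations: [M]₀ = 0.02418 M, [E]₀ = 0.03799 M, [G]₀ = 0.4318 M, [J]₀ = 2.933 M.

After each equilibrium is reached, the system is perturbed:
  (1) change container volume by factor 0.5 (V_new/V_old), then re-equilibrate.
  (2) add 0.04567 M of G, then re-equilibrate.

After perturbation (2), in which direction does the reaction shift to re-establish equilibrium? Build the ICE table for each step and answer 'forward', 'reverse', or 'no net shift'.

Q₀ = 7.8611e+07 vs Keq = 0.1505 ⇒ Q>K, reverse
Step 1:
                    M           E           G           J
  Initial     0.02418     0.03799      0.4318       2.933
  Change       0.5984      0.3989     -0.3989     -0.3989
  Equil        0.6226      0.4369     0.03286       2.534
  solve Keq expr → x = -0.1995; check Q = 0.1505
Then change container volume by factor 0.5 (V_new/V_old).
Step 2:
                    M           E           G           J
  Initial       1.245      0.8739     0.06572       5.068
  Change     -0.03174    -0.02116     0.02116     0.02116
  Equil         1.213      0.8527     0.08688       5.089
  solve Keq expr → x = 0.01058; check Q = 0.1505
Then add 0.04567 M of G.
Step 3:
                    M           E           G           J
  Initial       1.213      0.8527      0.1326       5.089
  Change      0.05308     0.03539    -0.03539    -0.03539
  Equil         1.267      0.8881     0.09717       5.054
  solve Keq expr → x = -0.01769; check Q = 0.1505

Direction: reverse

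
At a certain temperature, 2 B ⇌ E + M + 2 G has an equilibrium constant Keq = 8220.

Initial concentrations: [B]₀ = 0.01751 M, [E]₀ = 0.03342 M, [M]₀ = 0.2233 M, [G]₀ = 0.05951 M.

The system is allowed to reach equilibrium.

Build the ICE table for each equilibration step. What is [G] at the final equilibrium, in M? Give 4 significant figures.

Q₀ = 0.0862 vs Keq = 8220 ⇒ Q<K, forward
Step 1:
                    B           E           M           G
  Initial     0.01751     0.03342      0.2233     0.05951
  Change     -0.01743    0.008713    0.008713     0.01743
  Equil    8.3900e-05     0.04213       0.232     0.07694
  solve Keq expr → x = 0.008713; check Q = 8220

[G]_eq = 0.07694 M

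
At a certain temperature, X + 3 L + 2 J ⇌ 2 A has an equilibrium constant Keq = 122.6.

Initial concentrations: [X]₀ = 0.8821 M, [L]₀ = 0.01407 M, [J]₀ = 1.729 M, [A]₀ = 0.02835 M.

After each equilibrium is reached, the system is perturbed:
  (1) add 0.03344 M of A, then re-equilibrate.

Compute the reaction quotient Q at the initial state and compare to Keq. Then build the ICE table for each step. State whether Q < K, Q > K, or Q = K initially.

Q₀ = 109.4 vs Keq = 122.6 ⇒ Q<K, forward
Step 1:
                    X           L           J           A
  init         0.8821     0.01407       1.729     0.02835
  Δ       -1.4328e-04 -4.2984e-04 -2.8656e-04  2.8656e-04
  eq            0.882     0.01364       1.729     0.02864
  solve Keq expr → x = 1.4328e-04; check Q = 122.6
Then add 0.03344 M of A.
Step 2:
                    X           L           J           A
  init          0.882     0.01364       1.729     0.06208
  Δ          0.002614    0.007841    0.005227   -0.005227
  eq           0.8846     0.02148       1.734     0.05685
  solve Keq expr → x = -0.002614; check Q = 122.6

Q₀ = 109.4; Q < K (proceeds forward)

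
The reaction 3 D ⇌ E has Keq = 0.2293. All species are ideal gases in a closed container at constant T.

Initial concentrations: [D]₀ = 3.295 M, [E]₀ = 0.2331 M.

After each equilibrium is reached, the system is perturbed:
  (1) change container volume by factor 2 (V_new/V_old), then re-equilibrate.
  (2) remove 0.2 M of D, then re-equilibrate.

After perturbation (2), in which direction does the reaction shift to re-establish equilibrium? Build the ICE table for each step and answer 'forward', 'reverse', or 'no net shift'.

Direction: reverse

Q₀ = 0.006516 vs Keq = 0.2293 ⇒ Q<K, forward
Step 1:
                    D           E
  init          3.295      0.2331
  Δ            -1.765      0.5883
  eq             1.53      0.8214
  solve Keq expr → x = 0.5883; check Q = 0.2293
Then change container volume by factor 2 (V_new/V_old).
Step 2:
                    D           E
  init          0.765      0.4107
  Δ            0.3297     -0.1099
  eq            1.095      0.3008
  solve Keq expr → x = -0.1099; check Q = 0.2293
Then remove 0.2 M of D.
Step 3:
                    D           E
  init         0.8947      0.3008
  Δ            0.1401    -0.04671
  eq            1.035      0.2541
  solve Keq expr → x = -0.04671; check Q = 0.2293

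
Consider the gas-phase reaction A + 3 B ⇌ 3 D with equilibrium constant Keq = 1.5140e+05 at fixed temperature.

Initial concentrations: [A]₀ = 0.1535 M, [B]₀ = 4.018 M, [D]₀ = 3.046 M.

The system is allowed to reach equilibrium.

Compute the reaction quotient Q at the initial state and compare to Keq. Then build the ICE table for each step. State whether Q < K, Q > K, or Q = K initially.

Q₀ = 2.838 vs Keq = 1.5140e+05 ⇒ Q<K, forward
Step 1:
                   A          B          D
  Initial     0.1535      4.018      3.046
  Change     -0.1535    -0.4605     0.4605
  Equil   6.3248e-06      3.558      3.506
  solve Keq expr → x = 0.1535; check Q = 1.5140e+05

Q₀ = 2.838; Q < K (proceeds forward)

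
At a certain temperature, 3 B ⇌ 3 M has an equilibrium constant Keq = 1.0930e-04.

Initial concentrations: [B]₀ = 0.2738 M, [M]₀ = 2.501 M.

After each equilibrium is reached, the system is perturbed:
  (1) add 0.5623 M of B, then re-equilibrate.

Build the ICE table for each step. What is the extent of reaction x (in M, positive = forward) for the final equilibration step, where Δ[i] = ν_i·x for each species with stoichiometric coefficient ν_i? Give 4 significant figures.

x = 0.008553 M

Q₀ = 762.2 vs Keq = 1.0930e-04 ⇒ Q>K, reverse
Step 1:
                    B           M
  Initial      0.2738       2.501
  Change        2.374      -2.374
  Equil         2.648      0.1266
  solve Keq expr → x = -0.7915; check Q = 1.0930e-04
Then add 0.5623 M of B.
Step 2:
                    B           M
  Initial        3.21      0.1266
  Change     -0.02566     0.02566
  Equil         3.185      0.1523
  solve Keq expr → x = 0.008553; check Q = 1.0930e-04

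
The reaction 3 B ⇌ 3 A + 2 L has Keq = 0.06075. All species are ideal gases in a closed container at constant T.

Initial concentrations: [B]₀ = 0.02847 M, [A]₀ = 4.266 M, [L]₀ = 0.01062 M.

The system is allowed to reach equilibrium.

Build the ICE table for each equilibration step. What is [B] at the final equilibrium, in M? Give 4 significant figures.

[B]_eq = 0.04401 M

Q₀ = 379.4 vs Keq = 0.06075 ⇒ Q>K, reverse
Step 1:
                  B         A         L
  Initial   0.02847     4.266   0.01062
  Change    0.01554  -0.01554  -0.01036
  Equil     0.04401      4.25 2.5969e-04
  solve Keq expr → x = -0.00518; check Q = 0.06075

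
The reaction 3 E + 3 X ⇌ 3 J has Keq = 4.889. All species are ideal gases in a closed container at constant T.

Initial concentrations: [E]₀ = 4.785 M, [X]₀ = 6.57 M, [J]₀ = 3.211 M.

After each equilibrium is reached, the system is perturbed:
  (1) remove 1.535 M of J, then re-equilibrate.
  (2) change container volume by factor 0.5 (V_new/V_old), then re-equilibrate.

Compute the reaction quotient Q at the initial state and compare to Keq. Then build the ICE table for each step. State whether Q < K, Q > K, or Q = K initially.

Q₀ = 0.001066; Q < K (proceeds forward)

Q₀ = 0.001066 vs Keq = 4.889 ⇒ Q<K, forward
Step 1:
                  E         X         J
  I           4.785      6.57     3.211
  C          -3.498    -3.498     3.498
  E           1.287     3.072     6.709
  solve Keq expr → x = 1.166; check Q = 4.889
Then remove 1.535 M of J.
Step 2:
                  E         X         J
  I           1.287     3.072     5.174
  C         -0.1901   -0.1901    0.1901
  E           1.097     2.882     5.364
  solve Keq expr → x = 0.06336; check Q = 4.889
Then change container volume by factor 0.5 (V_new/V_old).
Step 3:
                  E         X         J
  I           2.194     5.764     10.73
  C         -0.8179   -0.8179    0.8179
  E           1.376     4.946     11.55
  solve Keq expr → x = 0.2726; check Q = 4.889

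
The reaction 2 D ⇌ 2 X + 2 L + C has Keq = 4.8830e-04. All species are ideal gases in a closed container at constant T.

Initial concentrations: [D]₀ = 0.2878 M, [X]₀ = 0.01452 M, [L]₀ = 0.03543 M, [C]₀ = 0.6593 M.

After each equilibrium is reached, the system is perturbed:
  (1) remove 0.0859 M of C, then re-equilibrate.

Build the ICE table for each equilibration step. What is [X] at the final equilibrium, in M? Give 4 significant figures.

Q₀ = 2.1066e-06 vs Keq = 4.8830e-04 ⇒ Q<K, forward
Step 1:
                    D           X           L           C
  I            0.2878     0.01452     0.03543      0.6593
  C          -0.05458     0.05458     0.05458     0.02729
  E            0.2332      0.0691     0.09001      0.6866
  solve Keq expr → x = 0.02729; check Q = 4.8830e-04
Then remove 0.0859 M of C.
Step 2:
                    D           X           L           C
  I            0.2332      0.0691     0.09001      0.6007
  C         -0.002232    0.002232    0.002232    0.001116
  E             0.231     0.07133     0.09224      0.6018
  solve Keq expr → x = 0.001116; check Q = 4.8830e-04

[X]_eq = 0.07133 M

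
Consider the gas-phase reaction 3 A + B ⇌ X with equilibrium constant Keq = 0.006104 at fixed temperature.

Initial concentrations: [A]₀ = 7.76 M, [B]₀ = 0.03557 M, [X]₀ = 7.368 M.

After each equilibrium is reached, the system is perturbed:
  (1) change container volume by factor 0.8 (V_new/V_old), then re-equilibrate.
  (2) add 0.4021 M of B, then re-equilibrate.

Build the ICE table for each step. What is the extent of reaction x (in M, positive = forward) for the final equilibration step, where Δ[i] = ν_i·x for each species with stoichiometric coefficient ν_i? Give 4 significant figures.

Q₀ = 0.4433 vs Keq = 0.006104 ⇒ Q>K, reverse
Step 1:
                  A         B         X
  Initial      7.76   0.03557     7.368
  Change      2.685     0.895    -0.895
  Equil       10.45    0.9306     6.473
  solve Keq expr → x = -0.895; check Q = 0.006104
Then change container volume by factor 0.8 (V_new/V_old).
Step 2:
                  A         B         X
  Initial     13.06     1.163     8.091
  Change     -1.075   -0.3584    0.3584
  Equil       11.98    0.8049      8.45
  solve Keq expr → x = 0.3584; check Q = 0.006104
Then add 0.4021 M of B.
Step 3:
                  A         B         X
  Initial     11.98     1.207      8.45
  Change    -0.6729   -0.2243    0.2243
  Equil       11.31    0.9827     8.674
  solve Keq expr → x = 0.2243; check Q = 0.006104

x = 0.2243 M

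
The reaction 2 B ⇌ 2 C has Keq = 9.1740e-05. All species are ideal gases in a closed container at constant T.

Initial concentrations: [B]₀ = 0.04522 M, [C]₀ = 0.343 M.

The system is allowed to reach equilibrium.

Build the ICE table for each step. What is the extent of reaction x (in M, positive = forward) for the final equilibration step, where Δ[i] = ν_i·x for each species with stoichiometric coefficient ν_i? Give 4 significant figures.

Q₀ = 57.53 vs Keq = 9.1740e-05 ⇒ Q>K, reverse
Step 1:
                    B           C
  Initial     0.04522       0.343
  Change       0.3393     -0.3393
  Equil        0.3845    0.003683
  solve Keq expr → x = -0.1697; check Q = 9.1740e-05

x = -0.1697 M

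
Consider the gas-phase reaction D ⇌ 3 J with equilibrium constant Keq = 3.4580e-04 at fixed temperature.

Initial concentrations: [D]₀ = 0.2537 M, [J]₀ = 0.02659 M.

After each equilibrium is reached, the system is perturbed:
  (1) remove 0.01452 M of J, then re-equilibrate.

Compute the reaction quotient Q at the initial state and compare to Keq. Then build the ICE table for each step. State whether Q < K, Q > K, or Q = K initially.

Q₀ = 7.4103e-05 vs Keq = 3.4580e-04 ⇒ Q<K, forward
Step 1:
                    D           J
  I            0.2537     0.02659
  C         -0.005834      0.0175
  E            0.2479     0.04409
  solve Keq expr → x = 0.005834; check Q = 3.4580e-04
Then remove 0.01452 M of J.
Step 2:
                    D           J
  I            0.2479     0.02957
  C         -0.004746     0.01424
  E            0.2431     0.04381
  solve Keq expr → x = 0.004746; check Q = 3.4580e-04

Q₀ = 7.4103e-05; Q < K (proceeds forward)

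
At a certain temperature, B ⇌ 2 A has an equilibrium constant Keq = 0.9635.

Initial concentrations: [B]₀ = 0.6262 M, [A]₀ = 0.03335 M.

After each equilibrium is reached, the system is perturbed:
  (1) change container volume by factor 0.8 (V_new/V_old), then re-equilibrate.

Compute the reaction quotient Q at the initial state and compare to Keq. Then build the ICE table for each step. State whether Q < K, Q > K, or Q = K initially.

Q₀ = 0.001776 vs Keq = 0.9635 ⇒ Q<K, forward
Step 1:
                    B           A
  Initial      0.6262     0.03335
  Change      -0.2744      0.5488
  Equil        0.3518      0.5822
  solve Keq expr → x = 0.2744; check Q = 0.9635
Then change container volume by factor 0.8 (V_new/V_old).
Step 2:
                    B           A
  Initial      0.4397      0.7277
  Change      0.02816    -0.05631
  Equil        0.4679      0.6714
  solve Keq expr → x = -0.02816; check Q = 0.9635

Q₀ = 0.001776; Q < K (proceeds forward)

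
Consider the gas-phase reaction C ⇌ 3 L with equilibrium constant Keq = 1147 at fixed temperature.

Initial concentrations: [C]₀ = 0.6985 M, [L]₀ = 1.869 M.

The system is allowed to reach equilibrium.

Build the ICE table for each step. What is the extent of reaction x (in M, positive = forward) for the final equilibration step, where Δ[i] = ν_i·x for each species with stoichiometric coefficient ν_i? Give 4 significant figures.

x = 0.6499 M

Q₀ = 9.347 vs Keq = 1147 ⇒ Q<K, forward
Step 1:
                   C          L
  I           0.6985      1.869
  C          -0.6499       1.95
  E          0.04855      3.819
  solve Keq expr → x = 0.6499; check Q = 1147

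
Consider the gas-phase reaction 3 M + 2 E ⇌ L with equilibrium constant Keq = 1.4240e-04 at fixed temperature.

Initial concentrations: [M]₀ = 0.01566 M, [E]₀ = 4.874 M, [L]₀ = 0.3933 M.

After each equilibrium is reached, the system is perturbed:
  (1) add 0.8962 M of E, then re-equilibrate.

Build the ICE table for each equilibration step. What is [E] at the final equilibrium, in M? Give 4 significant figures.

Q₀ = 4311 vs Keq = 1.4240e-04 ⇒ Q>K, reverse
Step 1:
                    M           E           L
  init        0.01566       4.874      0.3933
  Δ             1.158      0.7719      -0.386
  eq            1.174       5.646    0.007336
  solve Keq expr → x = -0.386; check Q = 1.4240e-04
Then add 0.8962 M of E.
Step 2:
                    M           E           L
  init          1.174       6.542    0.007336
  Δ         -0.006977   -0.004651    0.002326
  eq            1.167       6.537    0.009662
  solve Keq expr → x = 0.002326; check Q = 1.4240e-04

[E]_eq = 6.537 M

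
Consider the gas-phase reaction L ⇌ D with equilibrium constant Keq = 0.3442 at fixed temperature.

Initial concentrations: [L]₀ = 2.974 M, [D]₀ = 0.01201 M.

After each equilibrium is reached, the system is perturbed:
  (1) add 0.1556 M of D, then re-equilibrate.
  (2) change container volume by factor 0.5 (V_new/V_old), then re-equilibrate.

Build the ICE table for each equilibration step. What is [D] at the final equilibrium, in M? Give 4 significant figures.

Q₀ = 0.004038 vs Keq = 0.3442 ⇒ Q<K, forward
Step 1:
                  L         D
  Initial     2.974   0.01201
  Change    -0.7526    0.7526
  Equil       2.221    0.7646
  solve Keq expr → x = 0.7526; check Q = 0.3442
Then add 0.1556 M of D.
Step 2:
                  L         D
  Initial     2.221    0.9202
  Change     0.1158   -0.1158
  Equil       2.337    0.8045
  solve Keq expr → x = -0.1158; check Q = 0.3442
Then change container volume by factor 0.5 (V_new/V_old).
Step 3:
                  L         D
  Initial     4.674     1.609
  Change          0         0
  Equil       4.674     1.609
  solve Keq expr → x = 0; check Q = 0.3442

[D]_eq = 1.609 M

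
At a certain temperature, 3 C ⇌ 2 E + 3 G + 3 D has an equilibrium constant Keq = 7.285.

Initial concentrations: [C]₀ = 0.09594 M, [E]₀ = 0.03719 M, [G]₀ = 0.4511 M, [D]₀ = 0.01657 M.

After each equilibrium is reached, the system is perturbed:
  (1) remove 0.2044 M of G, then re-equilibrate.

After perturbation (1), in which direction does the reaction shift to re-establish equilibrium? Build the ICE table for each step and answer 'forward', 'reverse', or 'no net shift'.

Q₀ = 6.5409e-07 vs Keq = 7.285 ⇒ Q<K, forward
Step 1:
                  C         E         G         D
  Initial   0.09594   0.03719    0.4511   0.01657
  Change   -0.08968   0.05979   0.08968   0.08968
  Equil    0.006257   0.09698    0.5408    0.1063
  solve Keq expr → x = 0.02989; check Q = 7.285
Then remove 0.2044 M of G.
Step 2:
                  C         E         G         D
  Initial  0.006257   0.09698    0.3364    0.1063
  Change  -0.002217  0.001478  0.002217  0.002217
  Equil     0.00404   0.09846    0.3386    0.1085
  solve Keq expr → x = 7.3897e-04; check Q = 7.285

Direction: forward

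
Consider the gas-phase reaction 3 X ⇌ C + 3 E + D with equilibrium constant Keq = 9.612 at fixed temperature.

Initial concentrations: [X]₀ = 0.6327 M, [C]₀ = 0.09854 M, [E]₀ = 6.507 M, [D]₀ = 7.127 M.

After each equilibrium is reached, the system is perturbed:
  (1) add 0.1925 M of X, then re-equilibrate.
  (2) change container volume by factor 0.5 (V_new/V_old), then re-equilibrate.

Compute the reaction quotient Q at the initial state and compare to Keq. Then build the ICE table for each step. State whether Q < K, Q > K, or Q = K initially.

Q₀ = 764; Q > K (proceeds reverse)

Q₀ = 764 vs Keq = 9.612 ⇒ Q>K, reverse
Step 1:
                  X         C         E         D
  I          0.6327   0.09854     6.507     7.127
  C          0.2826  -0.09419   -0.2826  -0.09419
  E          0.9153  0.004346     6.224     7.033
  solve Keq expr → x = -0.09419; check Q = 9.612
Then add 0.1925 M of X.
Step 2:
                  X         C         E         D
  I           1.108  0.004346     6.224     7.033
  C       -0.009383  0.003128  0.009383  0.003128
  E           1.098  0.007473     6.234     7.036
  solve Keq expr → x = 0.003128; check Q = 9.612
Then change container volume by factor 0.5 (V_new/V_old).
Step 3:
                  X         C         E         D
  I           2.197   0.01495     12.47     14.07
  C         0.03301    -0.011  -0.03301    -0.011
  E            2.23  0.003942     12.43     14.06
  solve Keq expr → x = -0.011; check Q = 9.612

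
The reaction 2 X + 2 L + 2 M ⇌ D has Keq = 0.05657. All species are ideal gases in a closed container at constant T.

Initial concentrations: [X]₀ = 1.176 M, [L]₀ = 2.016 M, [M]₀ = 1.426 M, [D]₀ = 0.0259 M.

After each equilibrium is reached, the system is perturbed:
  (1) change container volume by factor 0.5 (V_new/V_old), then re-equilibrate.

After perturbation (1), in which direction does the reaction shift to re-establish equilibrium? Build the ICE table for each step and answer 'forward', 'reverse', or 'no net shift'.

Direction: forward

Q₀ = 0.002266 vs Keq = 0.05657 ⇒ Q<K, forward
Step 1:
                   X          L          M          D
  init         1.176      2.016      1.426     0.0259
  Δ          -0.2899    -0.2899    -0.2899     0.1449
  eq          0.8861      1.726      1.136     0.1708
  solve Keq expr → x = 0.1449; check Q = 0.05657
Then change container volume by factor 0.5 (V_new/V_old).
Step 2:
                   X          L          M          D
  init         1.772      3.452      2.272     0.3417
  Δ          -0.8194    -0.8194    -0.8194     0.4097
  eq          0.9528      2.633      1.453     0.7514
  solve Keq expr → x = 0.4097; check Q = 0.05657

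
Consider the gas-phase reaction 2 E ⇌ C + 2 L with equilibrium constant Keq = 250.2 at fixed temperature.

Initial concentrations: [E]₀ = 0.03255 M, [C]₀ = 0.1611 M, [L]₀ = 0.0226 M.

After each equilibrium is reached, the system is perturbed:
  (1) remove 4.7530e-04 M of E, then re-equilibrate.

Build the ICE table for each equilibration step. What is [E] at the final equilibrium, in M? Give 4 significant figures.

[E]_eq = 0.001414 M

Q₀ = 0.07766 vs Keq = 250.2 ⇒ Q<K, forward
Step 1:
                  E         C         L
  I         0.03255    0.1611    0.0226
  C        -0.03112   0.01556   0.03112
  E        0.001428    0.1767   0.05372
  solve Keq expr → x = 0.01556; check Q = 250.2
Then remove 4.7530e-04 M of E.
Step 2:
                  E         C         L
  I       9.5222e-04    0.1767   0.05372
  C       4.6210e-04 -2.3105e-04 -4.6210e-04
  E        0.001414    0.1764   0.05326
  solve Keq expr → x = -2.3105e-04; check Q = 250.2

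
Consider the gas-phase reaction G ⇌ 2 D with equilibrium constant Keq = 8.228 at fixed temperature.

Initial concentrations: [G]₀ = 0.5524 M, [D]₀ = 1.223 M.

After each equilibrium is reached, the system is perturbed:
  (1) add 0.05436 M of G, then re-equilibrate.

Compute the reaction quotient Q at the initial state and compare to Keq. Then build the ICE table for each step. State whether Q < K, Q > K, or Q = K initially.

Q₀ = 2.708 vs Keq = 8.228 ⇒ Q<K, forward
Step 1:
                   G          D
  I           0.5524      1.223
  C          -0.2179     0.4359
  E           0.3345      1.659
  solve Keq expr → x = 0.2179; check Q = 8.228
Then add 0.05436 M of G.
Step 2:
                   G          D
  I           0.3888      1.659
  C         -0.02985     0.0597
  E            0.359      1.719
  solve Keq expr → x = 0.02985; check Q = 8.228

Q₀ = 2.708; Q < K (proceeds forward)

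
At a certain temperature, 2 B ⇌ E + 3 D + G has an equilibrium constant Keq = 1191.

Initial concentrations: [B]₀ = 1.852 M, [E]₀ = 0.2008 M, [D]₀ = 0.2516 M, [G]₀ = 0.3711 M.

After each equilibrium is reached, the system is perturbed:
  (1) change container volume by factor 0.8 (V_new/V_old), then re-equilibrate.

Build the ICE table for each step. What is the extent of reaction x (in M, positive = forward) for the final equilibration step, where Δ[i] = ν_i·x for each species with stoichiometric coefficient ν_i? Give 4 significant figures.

x = -0.03022 M

Q₀ = 3.4602e-04 vs Keq = 1191 ⇒ Q<K, forward
Step 1:
                    B           E           D           G
  init          1.852      0.2008      0.2516      0.3711
  Δ            -1.698      0.8492       2.548      0.8492
  eq           0.1536        1.05       2.799        1.22
  solve Keq expr → x = 0.8492; check Q = 1191
Then change container volume by factor 0.8 (V_new/V_old).
Step 2:
                    B           E           D           G
  init          0.192       1.312       3.499       1.525
  Δ           0.06044    -0.03022    -0.09067    -0.03022
  eq           0.2525       1.282       3.408       1.495
  solve Keq expr → x = -0.03022; check Q = 1191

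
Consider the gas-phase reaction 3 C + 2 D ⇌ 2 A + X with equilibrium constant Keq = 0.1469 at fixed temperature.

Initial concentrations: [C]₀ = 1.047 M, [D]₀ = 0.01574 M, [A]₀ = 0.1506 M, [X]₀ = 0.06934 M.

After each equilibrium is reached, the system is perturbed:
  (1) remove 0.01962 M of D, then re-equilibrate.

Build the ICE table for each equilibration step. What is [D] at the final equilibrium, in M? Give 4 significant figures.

Q₀ = 5.531 vs Keq = 0.1469 ⇒ Q>K, reverse
Step 1:
                    C           D           A           X
  Initial       1.047     0.01574      0.1506     0.06934
  Change      0.05944     0.03963    -0.03963    -0.01981
  Equil         1.106     0.05537       0.111     0.04953
  solve Keq expr → x = -0.01981; check Q = 0.1469
Then remove 0.01962 M of D.
Step 2:
                    C           D           A           X
  Initial       1.106     0.03575       0.111     0.04953
  Change      0.01588     0.01059    -0.01059   -0.005293
  Equil         1.122     0.04633      0.1004     0.04423
  solve Keq expr → x = -0.005293; check Q = 0.1469

[D]_eq = 0.04633 M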